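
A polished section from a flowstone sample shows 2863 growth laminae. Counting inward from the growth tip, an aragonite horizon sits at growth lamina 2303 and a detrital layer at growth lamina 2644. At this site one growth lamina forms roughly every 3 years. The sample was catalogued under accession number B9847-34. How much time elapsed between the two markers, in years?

Separation: 2644 − 2303 = 341 growth laminae.
Multiplying by 3 years per growth lamina: 341 × 3 = 1023 years.

1023 yr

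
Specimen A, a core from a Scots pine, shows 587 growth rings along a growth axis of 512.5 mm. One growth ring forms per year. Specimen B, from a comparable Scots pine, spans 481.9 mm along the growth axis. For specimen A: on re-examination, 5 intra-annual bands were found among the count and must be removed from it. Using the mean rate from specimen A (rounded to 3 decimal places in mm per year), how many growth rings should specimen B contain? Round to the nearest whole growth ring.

Specimen A: adjusted count: 587 − 5 = 582 growth rings.
A: Mean rate = 512.5 mm / 582 years ≈ 0.881 mm per year.
Specimen B: 481.9 mm / 0.881 mm per year = 546.99 years ≈ 547 growth rings.

547 growth rings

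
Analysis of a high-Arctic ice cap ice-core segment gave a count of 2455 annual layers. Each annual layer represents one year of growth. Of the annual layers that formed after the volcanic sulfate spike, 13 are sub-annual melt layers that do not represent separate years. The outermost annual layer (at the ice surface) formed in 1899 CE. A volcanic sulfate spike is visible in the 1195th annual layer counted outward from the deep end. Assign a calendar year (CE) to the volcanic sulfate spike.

2455 − 1195 = 1260 annual layers lie beyond the volcanic sulfate spike toward the ice surface.
Removing the 13 false annual layers leaves 1260 − 13 = 1247 true annual layers beyond the volcanic sulfate spike.
Counting back 1247 years from 1899 CE places the volcanic sulfate spike in 1899 − 1247 = 652 CE.

652 CE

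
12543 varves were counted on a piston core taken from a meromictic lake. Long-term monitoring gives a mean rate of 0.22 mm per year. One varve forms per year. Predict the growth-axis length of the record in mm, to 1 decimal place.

2759.5 mm

The record spans 12543 years at 0.22 mm per year.
Predicted length = 0.22 mm/year × 12543 years = 2759.5 mm.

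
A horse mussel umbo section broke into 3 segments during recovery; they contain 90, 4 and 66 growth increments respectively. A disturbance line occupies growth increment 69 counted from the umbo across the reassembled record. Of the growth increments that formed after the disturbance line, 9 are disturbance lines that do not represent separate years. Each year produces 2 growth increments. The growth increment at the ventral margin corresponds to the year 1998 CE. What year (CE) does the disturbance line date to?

Total growth increments = 90 + 4 + 66 = 160.
160 − 69 = 91 growth increments lie beyond the disturbance line toward the ventral margin.
91 − 9 false = 82 true growth increments after the disturbance line.
Dividing by 2 growth increments per year: 82 / 2 = 41 years.
The growth increment at the ventral margin is 1998 CE, so the disturbance line dates to 1998 − 41 = 1957 CE.

1957 CE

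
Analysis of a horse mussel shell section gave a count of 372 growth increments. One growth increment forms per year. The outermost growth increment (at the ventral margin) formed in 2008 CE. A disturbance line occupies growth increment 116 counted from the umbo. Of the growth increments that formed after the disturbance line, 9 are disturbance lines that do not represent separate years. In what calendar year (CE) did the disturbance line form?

1761 CE

372 − 116 = 256 growth increments lie beyond the disturbance line toward the ventral margin.
Excluding 9 false growth increments: 256 − 9 = 247.
The growth increment at the ventral margin is 2008 CE, so the disturbance line dates to 2008 − 247 = 1761 CE.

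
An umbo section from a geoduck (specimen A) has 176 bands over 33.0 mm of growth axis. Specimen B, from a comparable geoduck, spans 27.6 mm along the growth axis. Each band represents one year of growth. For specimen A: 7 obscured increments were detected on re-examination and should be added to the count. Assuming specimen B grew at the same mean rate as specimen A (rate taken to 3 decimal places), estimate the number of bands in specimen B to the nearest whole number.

Specimen A: true band count = 176 + 7 = 183.
A: 33.0 mm over 183 years gives 33.0 / 183 ≈ 0.180 mm per year.
Specimen B: 27.6 mm / 0.180 mm per year = 153.33 years ≈ 153 bands.

153 bands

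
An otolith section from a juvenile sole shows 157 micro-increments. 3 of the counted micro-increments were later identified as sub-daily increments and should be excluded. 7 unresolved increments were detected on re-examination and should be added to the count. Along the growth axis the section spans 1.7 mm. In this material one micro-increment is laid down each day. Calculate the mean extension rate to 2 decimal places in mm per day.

After corrections the count is 157 − 3 + 7 = 161 micro-increments.
1.7 mm over 161 days gives 1.7 / 161 ≈ 0.01 mm per day.

0.01 mm per day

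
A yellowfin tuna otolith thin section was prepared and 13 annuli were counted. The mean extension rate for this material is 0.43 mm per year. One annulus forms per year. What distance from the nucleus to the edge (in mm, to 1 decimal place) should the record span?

5.6 mm

The record spans 13 years at 0.43 mm per year.
13 years at 0.43 mm/year gives 0.43 × 13 = 5.6 mm.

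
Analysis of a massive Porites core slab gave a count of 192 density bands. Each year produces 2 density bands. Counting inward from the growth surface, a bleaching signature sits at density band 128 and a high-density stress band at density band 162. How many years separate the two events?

Separation: 162 − 128 = 34 density bands.
Dividing by 2 density bands per year: 34 / 2 = 17 years.

17 years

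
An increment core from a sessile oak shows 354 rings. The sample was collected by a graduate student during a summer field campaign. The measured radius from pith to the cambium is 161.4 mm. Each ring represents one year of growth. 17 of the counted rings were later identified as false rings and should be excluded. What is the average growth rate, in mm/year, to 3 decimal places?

Adjusted count: 354 − 17 = 337 rings.
161.4 mm over 337 years gives 161.4 / 337 ≈ 0.479 mm/year.

0.479 mm/year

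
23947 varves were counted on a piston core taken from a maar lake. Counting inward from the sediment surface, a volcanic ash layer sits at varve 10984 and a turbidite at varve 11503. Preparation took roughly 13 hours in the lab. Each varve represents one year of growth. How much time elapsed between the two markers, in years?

519 years

11503 − 10984 = 519 varves lie between the two events.
One varve per year makes the interval 519 years.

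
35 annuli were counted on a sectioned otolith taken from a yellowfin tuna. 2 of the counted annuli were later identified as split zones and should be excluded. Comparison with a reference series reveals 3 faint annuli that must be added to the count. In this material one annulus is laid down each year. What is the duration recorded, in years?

True annulus count = 35 − 2 + 3 = 36.
One annulus per year makes the duration 36 years.

36 years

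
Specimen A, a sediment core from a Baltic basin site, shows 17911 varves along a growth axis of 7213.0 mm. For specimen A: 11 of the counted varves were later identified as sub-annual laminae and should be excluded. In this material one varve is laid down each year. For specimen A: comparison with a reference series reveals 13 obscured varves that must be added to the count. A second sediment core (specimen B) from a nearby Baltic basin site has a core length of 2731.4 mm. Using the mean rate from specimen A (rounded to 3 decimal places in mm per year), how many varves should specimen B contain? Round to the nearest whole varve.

6778 varves

Specimen A: correcting the raw count gives 17911 − 11 + 13 = 17913 true varves.
A: Extension rate ≈ 7213.0 / 17913 = 0.403 mm/yr.
For B, 2731.4 / 0.403 = 6777.67 years ≈ 6778 varves.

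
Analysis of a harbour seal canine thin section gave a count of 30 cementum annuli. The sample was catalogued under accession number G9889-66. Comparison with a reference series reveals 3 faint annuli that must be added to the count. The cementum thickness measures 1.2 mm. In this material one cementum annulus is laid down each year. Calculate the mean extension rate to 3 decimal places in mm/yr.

Correcting the raw count gives 30 + 3 = 33 true cementum annuli.
Extension rate ≈ 1.2 / 33 = 0.036 mm/yr.

0.036 mm/yr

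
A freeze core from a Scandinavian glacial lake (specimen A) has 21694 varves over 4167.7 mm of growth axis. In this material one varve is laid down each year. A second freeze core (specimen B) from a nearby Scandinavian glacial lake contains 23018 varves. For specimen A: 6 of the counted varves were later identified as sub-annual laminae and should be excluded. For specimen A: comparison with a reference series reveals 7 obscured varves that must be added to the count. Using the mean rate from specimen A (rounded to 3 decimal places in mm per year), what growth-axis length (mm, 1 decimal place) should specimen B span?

4419.5 mm

Specimen A: correcting the raw count gives 21694 − 6 + 7 = 21695 true varves.
A: 4167.7 mm over 21695 years gives 4167.7 / 21695 ≈ 0.192 mm per year.
B's length ≈ 0.192 × 23018 = 4419.5 mm.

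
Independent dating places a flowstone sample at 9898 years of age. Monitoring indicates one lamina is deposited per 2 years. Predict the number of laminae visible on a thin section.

4949 laminae

One lamina every 2 years means 9898 / 2 = 4949 laminae.
So 4949 laminae should be present.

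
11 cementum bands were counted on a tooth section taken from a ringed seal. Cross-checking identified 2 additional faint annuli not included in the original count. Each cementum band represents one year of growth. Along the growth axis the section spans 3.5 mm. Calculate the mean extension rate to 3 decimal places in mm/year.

True cementum band count = 11 + 2 = 13.
Mean rate = 3.5 mm / 13 years ≈ 0.269 mm/year.

0.269 mm/year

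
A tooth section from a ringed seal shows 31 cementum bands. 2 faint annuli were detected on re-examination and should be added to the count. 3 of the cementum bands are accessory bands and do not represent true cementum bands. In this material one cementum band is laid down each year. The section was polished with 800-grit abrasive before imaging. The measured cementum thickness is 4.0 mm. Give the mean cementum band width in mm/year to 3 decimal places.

True cementum band count = 31 − 3 + 2 = 30.
Extension rate ≈ 4.0 / 30 = 0.133 mm/year.

0.133 mm/year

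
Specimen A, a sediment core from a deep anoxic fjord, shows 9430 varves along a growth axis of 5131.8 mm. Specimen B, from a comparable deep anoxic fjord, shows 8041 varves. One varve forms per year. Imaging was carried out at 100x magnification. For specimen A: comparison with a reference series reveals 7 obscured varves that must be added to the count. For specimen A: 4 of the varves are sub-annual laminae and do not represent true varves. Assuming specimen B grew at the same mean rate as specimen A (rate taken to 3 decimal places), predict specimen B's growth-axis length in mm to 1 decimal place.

Specimen A: adjusted count: 9430 − 4 + 7 = 9433 varves.
A: Mean rate = 5131.8 mm / 9433 years ≈ 0.544 mm/year.
B's length ≈ 0.544 × 8041 = 4374.3 mm.

4374.3 mm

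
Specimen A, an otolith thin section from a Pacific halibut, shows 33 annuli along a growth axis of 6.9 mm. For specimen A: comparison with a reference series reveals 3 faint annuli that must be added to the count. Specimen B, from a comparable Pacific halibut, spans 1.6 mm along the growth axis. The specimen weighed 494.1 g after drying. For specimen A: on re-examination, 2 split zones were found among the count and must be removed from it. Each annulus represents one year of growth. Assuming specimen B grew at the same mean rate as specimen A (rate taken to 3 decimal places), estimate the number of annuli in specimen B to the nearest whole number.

Specimen A: after corrections the count is 33 − 2 + 3 = 34 annuli.
A: 6.9 mm over 34 years gives 6.9 / 34 ≈ 0.203 mm per year.
B spans 1.6 / 0.203 = 7.88 years ≈ 8 annuli.

8 annuli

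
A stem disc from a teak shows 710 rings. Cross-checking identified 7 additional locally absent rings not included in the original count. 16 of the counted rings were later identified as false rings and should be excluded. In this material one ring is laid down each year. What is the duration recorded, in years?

701 years

True ring count = 710 − 16 + 7 = 701.
At one ring per year, that is 701 years.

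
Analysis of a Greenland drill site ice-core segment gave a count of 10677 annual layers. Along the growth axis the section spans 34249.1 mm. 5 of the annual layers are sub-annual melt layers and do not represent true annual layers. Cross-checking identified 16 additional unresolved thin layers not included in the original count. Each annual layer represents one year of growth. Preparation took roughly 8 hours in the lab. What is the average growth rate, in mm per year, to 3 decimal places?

3.204 mm per year

Correcting the raw count gives 10677 − 5 + 16 = 10688 true annual layers.
Mean rate = 34249.1 mm / 10688 years ≈ 3.204 mm per year.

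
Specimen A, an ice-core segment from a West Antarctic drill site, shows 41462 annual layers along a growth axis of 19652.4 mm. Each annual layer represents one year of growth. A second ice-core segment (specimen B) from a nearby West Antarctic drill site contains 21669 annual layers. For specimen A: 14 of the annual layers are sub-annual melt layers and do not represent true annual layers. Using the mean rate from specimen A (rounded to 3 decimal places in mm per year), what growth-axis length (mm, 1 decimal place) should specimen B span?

10271.1 mm

Specimen A: correcting the raw count gives 41462 − 14 = 41448 true annual layers.
A: Mean rate = 19652.4 mm / 41448 years ≈ 0.474 mm/year.
For B, 0.474 mm/year × 21669 years = 10271.1 mm.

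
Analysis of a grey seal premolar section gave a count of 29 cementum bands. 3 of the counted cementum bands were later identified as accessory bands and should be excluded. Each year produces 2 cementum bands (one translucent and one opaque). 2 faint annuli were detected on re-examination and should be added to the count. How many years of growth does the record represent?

Adjusted count: 29 − 3 + 2 = 28 cementum bands.
Dividing by 2 cementum bands per year: 28 / 2 = 14 years.

14 years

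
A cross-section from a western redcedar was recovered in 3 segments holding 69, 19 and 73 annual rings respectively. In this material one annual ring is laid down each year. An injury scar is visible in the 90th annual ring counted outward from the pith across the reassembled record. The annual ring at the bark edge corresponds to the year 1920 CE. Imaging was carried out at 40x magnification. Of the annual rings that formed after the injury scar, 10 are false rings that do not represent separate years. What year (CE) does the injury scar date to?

Total annual rings = 69 + 19 + 73 = 161.
161 − 90 = 71 annual rings lie beyond the injury scar toward the bark edge.
Excluding 10 false annual rings: 71 − 10 = 61.
1920 − 61 = 1859 CE.

1859 CE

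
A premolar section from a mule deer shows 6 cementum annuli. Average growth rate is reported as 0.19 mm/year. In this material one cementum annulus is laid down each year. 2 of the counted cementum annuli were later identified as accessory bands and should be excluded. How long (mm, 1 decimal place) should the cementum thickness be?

0.8 mm

Correcting the raw count gives 6 − 2 = 4 true cementum annuli.
Predicted length = 0.19 mm/year × 4 years = 0.8 mm.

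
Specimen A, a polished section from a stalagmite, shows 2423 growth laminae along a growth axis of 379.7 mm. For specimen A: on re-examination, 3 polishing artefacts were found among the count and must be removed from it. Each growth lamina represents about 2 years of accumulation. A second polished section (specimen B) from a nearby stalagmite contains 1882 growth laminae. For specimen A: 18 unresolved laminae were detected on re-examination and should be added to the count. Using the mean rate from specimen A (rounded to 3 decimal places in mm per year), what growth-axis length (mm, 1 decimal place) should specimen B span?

Specimen A: true growth lamina count = 2423 − 3 + 18 = 2438.
Specimen A: 2438 growth laminae at 2 years each span 2438 × 2 = 4876 years.
A: Mean rate = 379.7 mm / 4876 years ≈ 0.078 mm per year.
Specimen B: 1882 growth laminae at 2 years each span 1882 × 2 = 3764 years. For B, 0.078 mm/year × 3764 years = 293.6 mm.

293.6 mm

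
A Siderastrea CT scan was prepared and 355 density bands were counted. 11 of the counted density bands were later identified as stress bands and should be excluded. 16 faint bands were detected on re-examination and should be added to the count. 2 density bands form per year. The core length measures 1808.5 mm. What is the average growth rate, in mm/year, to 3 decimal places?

10.047 mm/year

True density band count = 355 − 11 + 16 = 360.
360 density bands at 2 per year is 360 / 2 = 180 years.
Extension rate ≈ 1808.5 / 180 = 10.047 mm/year.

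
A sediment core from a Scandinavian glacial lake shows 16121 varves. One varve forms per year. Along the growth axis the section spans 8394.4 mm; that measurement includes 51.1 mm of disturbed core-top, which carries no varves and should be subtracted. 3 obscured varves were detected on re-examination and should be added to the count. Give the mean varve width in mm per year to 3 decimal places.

After corrections the count is 16121 + 3 = 16124 varves.
Net length = 8394.4 − 51.1 = 8343.3 mm.
Extension rate ≈ 8343.3 / 16124 = 0.517 mm per year.

0.517 mm per year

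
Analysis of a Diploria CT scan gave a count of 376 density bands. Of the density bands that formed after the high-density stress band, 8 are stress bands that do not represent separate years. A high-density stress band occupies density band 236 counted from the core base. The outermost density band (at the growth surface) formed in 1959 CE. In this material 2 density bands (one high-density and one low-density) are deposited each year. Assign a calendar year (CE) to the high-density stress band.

Between density band 236 and the growth surface there are 376 − 236 = 140 density bands.
Excluding 8 false density bands: 140 − 8 = 132.
132 density bands at 2 per year is 132 / 2 = 66 years.
Counting back 66 years from 1959 CE places the high-density stress band in 1959 − 66 = 1893 CE.

1893 CE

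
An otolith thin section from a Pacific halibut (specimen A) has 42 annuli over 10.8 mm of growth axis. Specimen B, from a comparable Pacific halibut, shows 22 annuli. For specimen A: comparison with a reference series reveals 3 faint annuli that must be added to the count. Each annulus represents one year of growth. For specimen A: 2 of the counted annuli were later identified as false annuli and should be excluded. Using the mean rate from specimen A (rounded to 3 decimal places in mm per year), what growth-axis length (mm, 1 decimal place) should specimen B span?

5.5 mm

Specimen A: adjusted count: 42 − 2 + 3 = 43 annuli.
A: 10.8 mm over 43 years gives 10.8 / 43 ≈ 0.251 mm/year.
For B, 0.251 mm/year × 22 years = 5.5 mm.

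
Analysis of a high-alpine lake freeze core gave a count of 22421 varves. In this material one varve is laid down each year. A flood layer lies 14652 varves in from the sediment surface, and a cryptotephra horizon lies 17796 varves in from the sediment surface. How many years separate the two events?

The two markers are separated by 17796 − 14652 = 3144 varves.
That is 3144 years at one varve per year.

3144 years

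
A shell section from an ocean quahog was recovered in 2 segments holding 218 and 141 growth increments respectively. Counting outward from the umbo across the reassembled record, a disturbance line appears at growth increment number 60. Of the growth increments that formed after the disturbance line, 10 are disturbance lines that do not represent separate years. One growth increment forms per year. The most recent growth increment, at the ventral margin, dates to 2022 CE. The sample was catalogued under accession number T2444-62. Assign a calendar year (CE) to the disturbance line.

1733 CE

Total growth increments = 218 + 141 = 359.
359 − 60 = 299 growth increments lie beyond the disturbance line toward the ventral margin.
Removing the 10 false growth increments leaves 299 − 10 = 289 true growth increments beyond the disturbance line.
2022 − 289 = 1733 CE.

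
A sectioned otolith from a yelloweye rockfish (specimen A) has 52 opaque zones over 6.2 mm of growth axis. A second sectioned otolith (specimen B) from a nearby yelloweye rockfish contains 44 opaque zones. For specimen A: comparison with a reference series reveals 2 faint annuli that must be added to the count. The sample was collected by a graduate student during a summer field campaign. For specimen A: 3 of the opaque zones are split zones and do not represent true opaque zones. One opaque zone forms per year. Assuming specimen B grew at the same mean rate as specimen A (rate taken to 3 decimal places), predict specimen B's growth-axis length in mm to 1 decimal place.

Specimen A: correcting the raw count gives 52 − 3 + 2 = 51 true opaque zones.
A: Extension rate ≈ 6.2 / 51 = 0.122 mm/year.
For B, 0.122 mm/year × 44 years = 5.4 mm.

5.4 mm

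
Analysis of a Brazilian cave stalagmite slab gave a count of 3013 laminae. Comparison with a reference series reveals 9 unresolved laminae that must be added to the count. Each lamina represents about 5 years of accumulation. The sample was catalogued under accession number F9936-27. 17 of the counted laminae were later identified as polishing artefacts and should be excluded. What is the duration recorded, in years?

True lamina count = 3013 − 17 + 9 = 3005.
3005 laminae at 5 years each span 3005 × 5 = 15025 years.

15025 yr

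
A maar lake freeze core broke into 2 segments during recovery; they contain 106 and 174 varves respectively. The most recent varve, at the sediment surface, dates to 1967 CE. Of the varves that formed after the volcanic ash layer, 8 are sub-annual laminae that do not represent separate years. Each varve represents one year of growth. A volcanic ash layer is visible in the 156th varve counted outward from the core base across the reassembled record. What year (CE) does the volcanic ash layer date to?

1851 CE

Total varves = 106 + 174 = 280.
The volcanic ash layer sits at varve 156 from the core base, so 280 − 156 = 124 varves formed after it.
Excluding 8 false varves: 124 − 8 = 116.
The varve at the sediment surface is 1967 CE, so the volcanic ash layer dates to 1967 − 116 = 1851 CE.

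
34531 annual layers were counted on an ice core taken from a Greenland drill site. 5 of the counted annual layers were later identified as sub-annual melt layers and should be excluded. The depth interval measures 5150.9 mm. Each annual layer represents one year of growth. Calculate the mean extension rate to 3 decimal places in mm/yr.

Adjusted count: 34531 − 5 = 34526 annual layers.
Mean rate = 5150.9 mm / 34526 years ≈ 0.149 mm/yr.

0.149 mm/yr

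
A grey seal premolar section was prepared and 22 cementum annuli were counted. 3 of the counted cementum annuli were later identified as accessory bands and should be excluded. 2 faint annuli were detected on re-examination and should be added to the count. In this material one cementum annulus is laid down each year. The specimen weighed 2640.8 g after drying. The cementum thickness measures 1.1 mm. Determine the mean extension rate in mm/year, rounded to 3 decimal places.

After corrections the count is 22 − 3 + 2 = 21 cementum annuli.
Extension rate ≈ 1.1 / 21 = 0.052 mm/year.

0.052 mm/year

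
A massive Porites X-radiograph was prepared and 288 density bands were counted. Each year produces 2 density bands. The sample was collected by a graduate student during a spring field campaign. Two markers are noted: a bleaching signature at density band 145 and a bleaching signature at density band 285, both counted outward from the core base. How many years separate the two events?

70 years

The two markers are separated by 285 − 145 = 140 density bands.
Dividing by 2 density bands per year: 140 / 2 = 70 years.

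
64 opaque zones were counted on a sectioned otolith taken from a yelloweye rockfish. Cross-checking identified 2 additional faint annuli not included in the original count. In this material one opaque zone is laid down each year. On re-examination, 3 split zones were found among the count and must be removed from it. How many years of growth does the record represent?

63 years

After corrections the count is 64 − 3 + 2 = 63 opaque zones.
With a one-to-one opaque zone periodicity this is 63 years.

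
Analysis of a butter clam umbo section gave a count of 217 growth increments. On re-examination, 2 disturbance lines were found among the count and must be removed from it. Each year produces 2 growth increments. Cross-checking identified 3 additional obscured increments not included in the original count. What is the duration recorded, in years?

Correcting the raw count gives 217 − 2 + 3 = 218 true growth increments.
With 2 growth increments per year, 218 / 2 = 109 years.

109 years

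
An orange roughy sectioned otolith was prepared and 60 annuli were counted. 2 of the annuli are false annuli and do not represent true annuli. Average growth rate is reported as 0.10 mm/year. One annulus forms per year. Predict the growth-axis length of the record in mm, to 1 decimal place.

After corrections the count is 60 − 2 = 58 annuli.
Predicted length = 0.10 mm/year × 58 years = 5.8 mm.

5.8 mm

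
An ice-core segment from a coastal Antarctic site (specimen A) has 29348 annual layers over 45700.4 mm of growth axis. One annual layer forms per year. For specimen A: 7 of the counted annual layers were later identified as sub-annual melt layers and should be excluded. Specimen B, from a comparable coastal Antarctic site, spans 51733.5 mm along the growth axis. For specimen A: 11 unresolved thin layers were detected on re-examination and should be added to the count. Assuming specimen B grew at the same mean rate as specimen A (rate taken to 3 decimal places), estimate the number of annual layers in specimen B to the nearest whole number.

33226 annual layers

Specimen A: adjusted count: 29348 − 7 + 11 = 29352 annual layers.
A: Extension rate ≈ 45700.4 / 29352 = 1.557 mm/year.
B spans 51733.5 / 1.557 = 33226.40 years ≈ 33226 annual layers.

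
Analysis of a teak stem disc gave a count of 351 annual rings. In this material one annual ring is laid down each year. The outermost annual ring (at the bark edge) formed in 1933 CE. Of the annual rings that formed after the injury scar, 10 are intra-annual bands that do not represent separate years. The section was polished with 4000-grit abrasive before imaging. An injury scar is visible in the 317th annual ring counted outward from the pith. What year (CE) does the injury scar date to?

1909 CE

Between annual ring 317 and the bark edge there are 351 − 317 = 34 annual rings.
34 − 10 false = 24 true annual rings after the injury scar.
The annual ring at the bark edge is 1933 CE, so the injury scar dates to 1933 − 24 = 1909 CE.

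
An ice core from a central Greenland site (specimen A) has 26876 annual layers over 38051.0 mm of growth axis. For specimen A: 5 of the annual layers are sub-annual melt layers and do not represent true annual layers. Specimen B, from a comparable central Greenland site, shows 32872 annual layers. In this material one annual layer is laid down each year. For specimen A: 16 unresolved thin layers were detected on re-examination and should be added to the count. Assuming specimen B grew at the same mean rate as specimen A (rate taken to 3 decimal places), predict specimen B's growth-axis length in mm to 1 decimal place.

46513.9 mm

Specimen A: adjusted count: 26876 − 5 + 16 = 26887 annual layers.
A: Mean rate = 38051.0 mm / 26887 years ≈ 1.415 mm/year.
Length of B = 1.415 × 32872 = 46513.9 mm.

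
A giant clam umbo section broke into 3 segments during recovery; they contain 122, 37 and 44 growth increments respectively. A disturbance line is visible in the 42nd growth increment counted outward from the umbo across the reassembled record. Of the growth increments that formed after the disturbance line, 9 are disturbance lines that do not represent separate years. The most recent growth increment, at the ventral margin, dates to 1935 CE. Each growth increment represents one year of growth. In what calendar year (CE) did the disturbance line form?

Total growth increments = 122 + 37 + 44 = 203.
The disturbance line sits at growth increment 42 from the umbo, so 203 − 42 = 161 growth increments formed after it.
Excluding 9 false growth increments: 161 − 9 = 152.
The growth increment at the ventral margin is 1935 CE, so the disturbance line dates to 1935 − 152 = 1783 CE.

1783 CE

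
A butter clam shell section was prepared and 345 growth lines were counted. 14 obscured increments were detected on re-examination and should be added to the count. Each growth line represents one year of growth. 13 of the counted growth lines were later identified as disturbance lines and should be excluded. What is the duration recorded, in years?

Adjusted count: 345 − 13 + 14 = 346 growth lines.
At one growth line per year, that is 346 years.

346 years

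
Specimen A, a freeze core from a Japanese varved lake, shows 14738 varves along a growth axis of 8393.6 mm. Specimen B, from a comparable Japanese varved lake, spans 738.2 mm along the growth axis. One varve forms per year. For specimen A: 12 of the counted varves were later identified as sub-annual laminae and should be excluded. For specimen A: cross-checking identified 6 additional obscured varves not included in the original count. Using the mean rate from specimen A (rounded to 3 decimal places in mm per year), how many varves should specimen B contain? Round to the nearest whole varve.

1295 varves

Specimen A: true varve count = 14738 − 12 + 6 = 14732.
A: Mean rate = 8393.6 mm / 14732 years ≈ 0.570 mm per year.
Specimen B: 738.2 mm / 0.570 mm per year = 1295.09 years ≈ 1295 varves.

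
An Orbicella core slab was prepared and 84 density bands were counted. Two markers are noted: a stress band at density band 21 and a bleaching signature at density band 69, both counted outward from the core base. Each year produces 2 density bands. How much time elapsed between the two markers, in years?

The two markers are separated by 69 − 21 = 48 density bands.
Dividing by 2 density bands per year: 48 / 2 = 24 years.

24 years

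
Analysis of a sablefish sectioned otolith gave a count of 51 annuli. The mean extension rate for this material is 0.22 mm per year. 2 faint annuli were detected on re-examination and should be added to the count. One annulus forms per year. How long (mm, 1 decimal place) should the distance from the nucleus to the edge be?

Correcting the raw count gives 51 + 2 = 53 true annuli.
Length ≈ 0.22 × 53 = 11.7 mm.

11.7 mm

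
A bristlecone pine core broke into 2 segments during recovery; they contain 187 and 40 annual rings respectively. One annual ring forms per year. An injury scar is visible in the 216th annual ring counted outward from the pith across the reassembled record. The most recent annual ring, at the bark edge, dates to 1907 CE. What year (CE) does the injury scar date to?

1896 CE

Total annual rings = 187 + 40 = 227.
Between annual ring 216 and the bark edge there are 227 − 216 = 11 annual rings.
1907 − 11 = 1896 CE.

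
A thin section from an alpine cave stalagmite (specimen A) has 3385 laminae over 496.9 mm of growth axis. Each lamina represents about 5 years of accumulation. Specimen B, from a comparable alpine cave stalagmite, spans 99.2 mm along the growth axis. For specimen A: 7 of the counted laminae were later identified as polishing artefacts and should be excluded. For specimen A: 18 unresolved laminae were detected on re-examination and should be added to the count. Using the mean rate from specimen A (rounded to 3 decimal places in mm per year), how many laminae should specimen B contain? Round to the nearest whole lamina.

Specimen A: after corrections the count is 3385 − 7 + 18 = 3396 laminae.
Specimen A: multiplying by 5 years per lamina: 3396 × 5 = 16980 years.
A: Extension rate ≈ 496.9 / 16980 = 0.029 mm per year.
B spans 99.2 / 0.029 = 3420.69 years; at 5 years per lamina that is 3420.69 / 5 ≈ 684 laminae.

684 laminae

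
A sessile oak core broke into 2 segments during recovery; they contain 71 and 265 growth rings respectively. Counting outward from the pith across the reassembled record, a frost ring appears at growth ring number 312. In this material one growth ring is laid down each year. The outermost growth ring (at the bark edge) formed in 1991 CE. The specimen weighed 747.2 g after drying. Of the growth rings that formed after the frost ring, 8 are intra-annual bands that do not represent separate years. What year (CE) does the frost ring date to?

1975 CE

Total growth rings = 71 + 265 = 336.
336 − 312 = 24 growth rings lie beyond the frost ring toward the bark edge.
Removing the 8 false growth rings leaves 24 − 8 = 16 true growth rings beyond the frost ring.
1991 − 16 = 1975 CE.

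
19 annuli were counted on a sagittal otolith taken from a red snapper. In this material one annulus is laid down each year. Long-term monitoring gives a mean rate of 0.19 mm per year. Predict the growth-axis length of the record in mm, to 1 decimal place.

19 years of growth are recorded.
Predicted length = 0.19 mm/year × 19 years = 3.6 mm.

3.6 mm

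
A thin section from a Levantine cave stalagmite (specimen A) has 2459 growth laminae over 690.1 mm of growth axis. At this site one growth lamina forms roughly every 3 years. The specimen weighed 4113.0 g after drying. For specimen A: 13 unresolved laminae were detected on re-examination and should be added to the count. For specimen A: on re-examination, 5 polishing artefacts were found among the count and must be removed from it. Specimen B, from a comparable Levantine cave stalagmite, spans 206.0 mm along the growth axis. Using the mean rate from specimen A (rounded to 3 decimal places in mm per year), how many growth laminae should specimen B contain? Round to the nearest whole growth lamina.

Specimen A: correcting the raw count gives 2459 − 5 + 13 = 2467 true growth laminae.
Specimen A: multiplying by 3 years per growth lamina: 2467 × 3 = 7401 years.
A: Mean rate = 690.1 mm / 7401 years ≈ 0.093 mm/year.
Specimen B: 206.0 mm / 0.093 mm per year = 2215.05 years; at 3 years per growth lamina that is 2215.05 / 3 ≈ 738 growth laminae.

738 growth laminae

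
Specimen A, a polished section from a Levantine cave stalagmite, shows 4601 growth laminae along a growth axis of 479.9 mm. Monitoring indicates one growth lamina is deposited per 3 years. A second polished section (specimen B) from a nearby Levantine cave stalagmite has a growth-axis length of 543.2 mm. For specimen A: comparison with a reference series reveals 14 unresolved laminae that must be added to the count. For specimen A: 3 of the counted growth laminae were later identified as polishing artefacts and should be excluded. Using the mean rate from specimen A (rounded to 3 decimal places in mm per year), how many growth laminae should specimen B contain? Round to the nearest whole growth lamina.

Specimen A: true growth lamina count = 4601 − 3 + 14 = 4612.
Specimen A: multiplying by 3 years per growth lamina: 4612 × 3 = 13836 years.
A: Mean rate = 479.9 mm / 13836 years ≈ 0.035 mm/yr.
B spans 543.2 / 0.035 = 15520.00 years; at 3 years per growth lamina that is 15520.00 / 3 ≈ 5173 growth laminae.

5173 growth laminae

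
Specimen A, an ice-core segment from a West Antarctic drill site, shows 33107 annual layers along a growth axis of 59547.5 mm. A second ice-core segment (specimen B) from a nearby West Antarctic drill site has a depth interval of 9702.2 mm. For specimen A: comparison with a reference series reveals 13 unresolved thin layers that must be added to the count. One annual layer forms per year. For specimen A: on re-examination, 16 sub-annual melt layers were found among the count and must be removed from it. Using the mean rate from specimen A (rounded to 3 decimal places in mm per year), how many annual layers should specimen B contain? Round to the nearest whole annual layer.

Specimen A: after corrections the count is 33107 − 16 + 13 = 33104 annual layers.
A: Extension rate ≈ 59547.5 / 33104 = 1.799 mm per year.
Specimen B: 9702.2 mm / 1.799 mm per year = 5393.11 years ≈ 5393 annual layers.

5393 annual layers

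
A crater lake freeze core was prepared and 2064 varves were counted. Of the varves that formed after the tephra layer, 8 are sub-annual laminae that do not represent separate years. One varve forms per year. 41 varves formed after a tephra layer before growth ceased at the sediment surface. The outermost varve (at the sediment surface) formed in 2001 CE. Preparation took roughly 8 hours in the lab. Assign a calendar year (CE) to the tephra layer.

1968 CE

There are 41 varves younger than the tephra layer.
Excluding 8 false varves: 41 − 8 = 33.
Counting back 33 years from 2001 CE places the tephra layer in 2001 − 33 = 1968 CE.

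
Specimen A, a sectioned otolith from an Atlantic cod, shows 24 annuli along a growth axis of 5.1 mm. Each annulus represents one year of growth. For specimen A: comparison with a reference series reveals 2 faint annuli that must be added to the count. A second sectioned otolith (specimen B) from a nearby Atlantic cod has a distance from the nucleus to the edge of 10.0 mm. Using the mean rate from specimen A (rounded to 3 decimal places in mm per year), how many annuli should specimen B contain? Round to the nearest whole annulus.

51 annuli

Specimen A: after corrections the count is 24 + 2 = 26 annuli.
A: Mean rate = 5.1 mm / 26 years ≈ 0.196 mm per year.
B spans 10.0 / 0.196 = 51.02 years ≈ 51 annuli.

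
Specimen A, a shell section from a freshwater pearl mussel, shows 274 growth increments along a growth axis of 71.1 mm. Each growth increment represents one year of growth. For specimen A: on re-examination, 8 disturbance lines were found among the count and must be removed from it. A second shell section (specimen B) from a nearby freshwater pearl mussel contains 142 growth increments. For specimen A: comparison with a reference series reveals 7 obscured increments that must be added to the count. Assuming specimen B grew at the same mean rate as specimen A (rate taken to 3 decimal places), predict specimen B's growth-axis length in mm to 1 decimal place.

Specimen A: after corrections the count is 274 − 8 + 7 = 273 growth increments.
A: Mean rate = 71.1 mm / 273 years ≈ 0.260 mm/year.
Length of B = 0.260 × 142 = 36.9 mm.

36.9 mm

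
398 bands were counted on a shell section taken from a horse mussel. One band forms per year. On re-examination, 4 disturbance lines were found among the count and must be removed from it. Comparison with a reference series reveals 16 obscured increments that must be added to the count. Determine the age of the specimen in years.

410 years

True band count = 398 − 4 + 16 = 410.
One band per year makes the duration 410 years.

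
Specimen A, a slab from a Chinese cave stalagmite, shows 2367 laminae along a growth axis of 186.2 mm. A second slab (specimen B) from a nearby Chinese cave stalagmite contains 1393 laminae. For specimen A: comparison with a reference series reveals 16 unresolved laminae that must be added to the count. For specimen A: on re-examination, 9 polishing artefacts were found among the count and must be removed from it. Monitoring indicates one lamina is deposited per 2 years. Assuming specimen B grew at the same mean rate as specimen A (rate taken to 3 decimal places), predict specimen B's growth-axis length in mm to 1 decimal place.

108.7 mm

Specimen A: adjusted count: 2367 − 9 + 16 = 2374 laminae.
Specimen A: at 2 years per lamina, 2374 × 2 = 4748 years.
A: Extension rate ≈ 186.2 / 4748 = 0.039 mm/yr.
Specimen B: 1393 laminae at 2 years each span 1393 × 2 = 2786 years. Length of B = 0.039 × 2786 = 108.7 mm.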